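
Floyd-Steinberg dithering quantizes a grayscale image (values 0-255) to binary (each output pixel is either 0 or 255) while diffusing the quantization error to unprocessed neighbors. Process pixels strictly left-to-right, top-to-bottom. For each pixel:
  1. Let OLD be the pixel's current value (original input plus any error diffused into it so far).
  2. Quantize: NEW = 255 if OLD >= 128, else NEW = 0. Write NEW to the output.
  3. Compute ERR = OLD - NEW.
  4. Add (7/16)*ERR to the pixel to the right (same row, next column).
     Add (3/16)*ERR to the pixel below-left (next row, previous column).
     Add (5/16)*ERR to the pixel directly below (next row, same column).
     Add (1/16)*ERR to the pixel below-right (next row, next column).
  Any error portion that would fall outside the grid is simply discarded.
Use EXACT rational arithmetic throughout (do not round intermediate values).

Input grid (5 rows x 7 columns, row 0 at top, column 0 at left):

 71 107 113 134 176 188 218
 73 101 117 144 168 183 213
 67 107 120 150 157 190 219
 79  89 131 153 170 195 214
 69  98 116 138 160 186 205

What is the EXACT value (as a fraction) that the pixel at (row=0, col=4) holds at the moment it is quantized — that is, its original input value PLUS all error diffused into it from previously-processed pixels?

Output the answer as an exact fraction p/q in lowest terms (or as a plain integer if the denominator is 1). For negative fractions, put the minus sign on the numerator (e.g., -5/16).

(0,0): OLD=71 → NEW=0, ERR=71
(0,1): OLD=2209/16 → NEW=255, ERR=-1871/16
(0,2): OLD=15831/256 → NEW=0, ERR=15831/256
(0,3): OLD=659681/4096 → NEW=255, ERR=-384799/4096
(0,4): OLD=8840743/65536 → NEW=255, ERR=-7870937/65536
Target (0,4): original=176, with diffused error = 8840743/65536

Answer: 8840743/65536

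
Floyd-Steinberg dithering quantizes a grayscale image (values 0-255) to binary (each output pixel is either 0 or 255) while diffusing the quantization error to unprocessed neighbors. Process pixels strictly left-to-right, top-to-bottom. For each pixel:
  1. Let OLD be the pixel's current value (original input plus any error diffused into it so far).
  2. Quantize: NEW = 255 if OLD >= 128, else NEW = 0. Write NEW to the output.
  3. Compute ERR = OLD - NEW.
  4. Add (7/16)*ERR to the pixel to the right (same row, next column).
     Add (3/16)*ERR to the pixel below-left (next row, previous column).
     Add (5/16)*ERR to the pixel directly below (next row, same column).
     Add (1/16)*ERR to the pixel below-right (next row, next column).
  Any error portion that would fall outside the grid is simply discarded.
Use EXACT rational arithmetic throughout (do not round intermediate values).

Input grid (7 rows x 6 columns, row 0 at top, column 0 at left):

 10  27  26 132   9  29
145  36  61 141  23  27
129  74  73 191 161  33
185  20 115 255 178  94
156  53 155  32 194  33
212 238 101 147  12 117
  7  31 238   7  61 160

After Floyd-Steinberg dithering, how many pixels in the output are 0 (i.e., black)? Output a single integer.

(0,0): OLD=10 → NEW=0, ERR=10
(0,1): OLD=251/8 → NEW=0, ERR=251/8
(0,2): OLD=5085/128 → NEW=0, ERR=5085/128
(0,3): OLD=305931/2048 → NEW=255, ERR=-216309/2048
(0,4): OLD=-1219251/32768 → NEW=0, ERR=-1219251/32768
(0,5): OLD=6669595/524288 → NEW=0, ERR=6669595/524288
(1,0): OLD=19713/128 → NEW=255, ERR=-12927/128
(1,1): OLD=9927/1024 → NEW=0, ERR=9927/1024
(1,2): OLD=1959955/32768 → NEW=0, ERR=1959955/32768
(1,3): OLD=16995895/131072 → NEW=255, ERR=-16427465/131072
(1,4): OLD=-399937435/8388608 → NEW=0, ERR=-399937435/8388608
(1,5): OLD=1045755955/134217728 → NEW=0, ERR=1045755955/134217728
(2,0): OLD=1626237/16384 → NEW=0, ERR=1626237/16384
(2,1): OLD=65723503/524288 → NEW=0, ERR=65723503/524288
(2,2): OLD=1037182349/8388608 → NEW=0, ERR=1037182349/8388608
(2,3): OLD=13470504933/67108864 → NEW=255, ERR=-3642255387/67108864
(2,4): OLD=249073840815/2147483648 → NEW=0, ERR=249073840815/2147483648
(2,5): OLD=2858664744889/34359738368 → NEW=0, ERR=2858664744889/34359738368
(3,0): OLD=2009260909/8388608 → NEW=255, ERR=-129834131/8388608
(3,1): OLD=5488788137/67108864 → NEW=0, ERR=5488788137/67108864
(3,2): OLD=100437481451/536870912 → NEW=255, ERR=-36464601109/536870912
(3,3): OLD=8170703794657/34359738368 → NEW=255, ERR=-591029489183/34359738368
(3,4): OLD=60178197594753/274877906944 → NEW=255, ERR=-9915668675967/274877906944
(3,5): OLD=490234732731887/4398046511104 → NEW=0, ERR=490234732731887/4398046511104
(4,0): OLD=178776723715/1073741824 → NEW=255, ERR=-95027441405/1073741824
(4,1): OLD=449037652455/17179869184 → NEW=0, ERR=449037652455/17179869184
(4,2): OLD=80867176990725/549755813888 → NEW=255, ERR=-59320555550715/549755813888
(4,3): OLD=-277885034870407/8796093022208 → NEW=0, ERR=-277885034870407/8796093022208
(4,4): OLD=26561475355846537/140737488355328 → NEW=255, ERR=-9326584174762103/140737488355328
(4,5): OLD=82384039503285279/2251799813685248 → NEW=0, ERR=82384039503285279/2251799813685248
(5,0): OLD=52019033917093/274877906944 → NEW=255, ERR=-18074832353627/274877906944
(5,1): OLD=1685652794076021/8796093022208 → NEW=255, ERR=-557350926587019/8796093022208
(5,2): OLD=2481818783583767/70368744177664 → NEW=0, ERR=2481818783583767/70368744177664
(5,3): OLD=300363418047002285/2251799813685248 → NEW=255, ERR=-273845534442735955/2251799813685248
(5,4): OLD=-256835795158690083/4503599627370496 → NEW=0, ERR=-256835795158690083/4503599627370496
(5,5): OLD=7158277637767203425/72057594037927936 → NEW=0, ERR=7158277637767203425/72057594037927936
(6,0): OLD=-3578863537854081/140737488355328 → NEW=0, ERR=-3578863537854081/140737488355328
(6,1): OLD=5802273868748179/2251799813685248 → NEW=0, ERR=5802273868748179/2251799813685248
(6,2): OLD=2012085543108394907/9007199254740992 → NEW=255, ERR=-284750266850558053/9007199254740992
(6,3): OLD=-7684698206931052689/144115188075855872 → NEW=0, ERR=-7684698206931052689/144115188075855872
(6,4): OLD=71193360510395668399/2305843009213693952 → NEW=0, ERR=71193360510395668399/2305843009213693952
(6,5): OLD=7415136122081329421417/36893488147419103232 → NEW=255, ERR=-1992703355510541902743/36893488147419103232
Output grid:
  Row 0: ...#..  (5 black, running=5)
  Row 1: #..#..  (4 black, running=9)
  Row 2: ...#..  (5 black, running=14)
  Row 3: #.###.  (2 black, running=16)
  Row 4: #.#.#.  (3 black, running=19)
  Row 5: ##.#..  (3 black, running=22)
  Row 6: ..#..#  (4 black, running=26)

Answer: 26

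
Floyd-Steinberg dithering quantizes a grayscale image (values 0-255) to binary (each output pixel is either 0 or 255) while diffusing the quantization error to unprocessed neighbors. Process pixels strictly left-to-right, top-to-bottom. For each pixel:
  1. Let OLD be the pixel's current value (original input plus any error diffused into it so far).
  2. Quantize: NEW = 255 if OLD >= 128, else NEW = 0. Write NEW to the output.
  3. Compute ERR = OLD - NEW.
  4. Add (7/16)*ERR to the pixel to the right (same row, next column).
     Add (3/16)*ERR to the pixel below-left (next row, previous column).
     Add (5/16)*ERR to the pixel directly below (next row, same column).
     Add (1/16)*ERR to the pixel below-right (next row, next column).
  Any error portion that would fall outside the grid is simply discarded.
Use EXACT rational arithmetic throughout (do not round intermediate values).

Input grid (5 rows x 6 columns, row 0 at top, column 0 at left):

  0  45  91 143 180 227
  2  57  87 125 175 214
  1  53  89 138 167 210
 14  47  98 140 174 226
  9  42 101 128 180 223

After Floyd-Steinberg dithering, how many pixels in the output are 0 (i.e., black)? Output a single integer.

Answer: 16

Derivation:
(0,0): OLD=0 → NEW=0, ERR=0
(0,1): OLD=45 → NEW=0, ERR=45
(0,2): OLD=1771/16 → NEW=0, ERR=1771/16
(0,3): OLD=49005/256 → NEW=255, ERR=-16275/256
(0,4): OLD=623355/4096 → NEW=255, ERR=-421125/4096
(0,5): OLD=11928797/65536 → NEW=255, ERR=-4782883/65536
(1,0): OLD=167/16 → NEW=0, ERR=167/16
(1,1): OLD=12337/128 → NEW=0, ERR=12337/128
(1,2): OLD=633445/4096 → NEW=255, ERR=-411035/4096
(1,3): OLD=800689/16384 → NEW=0, ERR=800689/16384
(1,4): OLD=153715043/1048576 → NEW=255, ERR=-113671837/1048576
(1,5): OLD=2304182725/16777216 → NEW=255, ERR=-1974007355/16777216
(2,0): OLD=45739/2048 → NEW=0, ERR=45739/2048
(2,1): OLD=4897321/65536 → NEW=0, ERR=4897321/65536
(2,2): OLD=110646523/1048576 → NEW=0, ERR=110646523/1048576
(2,3): OLD=1449880739/8388608 → NEW=255, ERR=-689214301/8388608
(2,4): OLD=20983857449/268435456 → NEW=0, ERR=20983857449/268435456
(2,5): OLD=861809555631/4294967296 → NEW=255, ERR=-233407104849/4294967296
(3,0): OLD=36690267/1048576 → NEW=0, ERR=36690267/1048576
(3,1): OLD=896252319/8388608 → NEW=0, ERR=896252319/8388608
(3,2): OLD=11206089341/67108864 → NEW=255, ERR=-5906670979/67108864
(3,3): OLD=416911428103/4294967296 → NEW=0, ERR=416911428103/4294967296
(3,4): OLD=7750589254023/34359738368 → NEW=255, ERR=-1011144029817/34359738368
(3,5): OLD=110516455289481/549755813888 → NEW=255, ERR=-29671277251959/549755813888
(4,0): OLD=5364327189/134217728 → NEW=0, ERR=5364327189/134217728
(4,1): OLD=168701117361/2147483648 → NEW=0, ERR=168701117361/2147483648
(4,2): OLD=9121963551747/68719476736 → NEW=255, ERR=-8401503015933/68719476736
(4,3): OLD=103164586230639/1099511627776 → NEW=0, ERR=103164586230639/1099511627776
(4,4): OLD=3655664208921247/17592186044416 → NEW=255, ERR=-830343232404833/17592186044416
(4,5): OLD=51691407076062713/281474976710656 → NEW=255, ERR=-20084711985154567/281474976710656
Output grid:
  Row 0: ...###  (3 black, running=3)
  Row 1: ..#.##  (3 black, running=6)
  Row 2: ...#.#  (4 black, running=10)
  Row 3: ..#.##  (3 black, running=13)
  Row 4: ..#.##  (3 black, running=16)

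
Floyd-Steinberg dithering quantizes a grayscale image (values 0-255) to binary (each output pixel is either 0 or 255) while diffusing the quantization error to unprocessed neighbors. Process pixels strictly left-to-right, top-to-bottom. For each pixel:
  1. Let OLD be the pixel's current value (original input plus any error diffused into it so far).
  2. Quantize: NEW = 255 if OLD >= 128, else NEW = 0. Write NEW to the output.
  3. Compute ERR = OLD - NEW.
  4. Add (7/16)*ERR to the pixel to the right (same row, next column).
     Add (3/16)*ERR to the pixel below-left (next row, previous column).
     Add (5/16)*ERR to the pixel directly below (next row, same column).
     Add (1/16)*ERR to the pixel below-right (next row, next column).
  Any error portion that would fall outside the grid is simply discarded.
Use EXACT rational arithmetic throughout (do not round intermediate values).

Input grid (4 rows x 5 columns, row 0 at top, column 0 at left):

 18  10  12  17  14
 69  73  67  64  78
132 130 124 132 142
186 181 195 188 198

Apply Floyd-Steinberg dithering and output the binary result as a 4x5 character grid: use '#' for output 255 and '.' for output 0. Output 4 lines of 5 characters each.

Answer: .....
..#..
#.#.#
#####

Derivation:
(0,0): OLD=18 → NEW=0, ERR=18
(0,1): OLD=143/8 → NEW=0, ERR=143/8
(0,2): OLD=2537/128 → NEW=0, ERR=2537/128
(0,3): OLD=52575/2048 → NEW=0, ERR=52575/2048
(0,4): OLD=826777/32768 → NEW=0, ERR=826777/32768
(1,0): OLD=9981/128 → NEW=0, ERR=9981/128
(1,1): OLD=120363/1024 → NEW=0, ERR=120363/1024
(1,2): OLD=4277831/32768 → NEW=255, ERR=-4078009/32768
(1,3): OLD=3086043/131072 → NEW=0, ERR=3086043/131072
(1,4): OLD=205080497/2097152 → NEW=0, ERR=205080497/2097152
(2,0): OLD=2923017/16384 → NEW=255, ERR=-1254903/16384
(2,1): OLD=60167987/524288 → NEW=0, ERR=60167987/524288
(2,2): OLD=1233780953/8388608 → NEW=255, ERR=-905314087/8388608
(2,3): OLD=13784070907/134217728 → NEW=0, ERR=13784070907/134217728
(2,4): OLD=470217041437/2147483648 → NEW=255, ERR=-77391288803/2147483648
(3,0): OLD=1540000569/8388608 → NEW=255, ERR=-599094471/8388608
(3,1): OLD=10777366917/67108864 → NEW=255, ERR=-6335393403/67108864
(3,2): OLD=314393894151/2147483648 → NEW=255, ERR=-233214436089/2147483648
(3,3): OLD=683240145055/4294967296 → NEW=255, ERR=-411976515425/4294967296
(3,4): OLD=10389798166747/68719476736 → NEW=255, ERR=-7133668400933/68719476736
Row 0: .....
Row 1: ..#..
Row 2: #.#.#
Row 3: #####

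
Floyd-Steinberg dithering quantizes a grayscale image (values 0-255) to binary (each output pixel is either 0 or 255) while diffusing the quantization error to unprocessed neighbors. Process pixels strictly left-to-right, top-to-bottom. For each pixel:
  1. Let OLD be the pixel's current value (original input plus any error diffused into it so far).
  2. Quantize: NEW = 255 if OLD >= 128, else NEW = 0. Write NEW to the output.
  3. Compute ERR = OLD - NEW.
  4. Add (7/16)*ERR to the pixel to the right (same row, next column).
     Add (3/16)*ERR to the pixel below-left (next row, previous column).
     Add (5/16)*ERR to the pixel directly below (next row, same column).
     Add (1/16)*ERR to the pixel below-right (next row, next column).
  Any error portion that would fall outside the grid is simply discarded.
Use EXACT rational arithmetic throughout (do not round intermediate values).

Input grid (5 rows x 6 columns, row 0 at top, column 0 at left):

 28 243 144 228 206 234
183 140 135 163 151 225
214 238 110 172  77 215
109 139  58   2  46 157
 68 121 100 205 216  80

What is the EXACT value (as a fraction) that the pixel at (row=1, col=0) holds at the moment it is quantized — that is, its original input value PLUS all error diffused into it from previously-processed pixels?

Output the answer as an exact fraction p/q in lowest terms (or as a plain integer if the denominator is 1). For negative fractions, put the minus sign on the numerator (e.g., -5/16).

Answer: 12275/64

Derivation:
(0,0): OLD=28 → NEW=0, ERR=28
(0,1): OLD=1021/4 → NEW=255, ERR=1/4
(0,2): OLD=9223/64 → NEW=255, ERR=-7097/64
(0,3): OLD=183793/1024 → NEW=255, ERR=-77327/1024
(0,4): OLD=2833815/16384 → NEW=255, ERR=-1344105/16384
(0,5): OLD=51932961/262144 → NEW=255, ERR=-14913759/262144
(1,0): OLD=12275/64 → NEW=255, ERR=-4045/64
Target (1,0): original=183, with diffused error = 12275/64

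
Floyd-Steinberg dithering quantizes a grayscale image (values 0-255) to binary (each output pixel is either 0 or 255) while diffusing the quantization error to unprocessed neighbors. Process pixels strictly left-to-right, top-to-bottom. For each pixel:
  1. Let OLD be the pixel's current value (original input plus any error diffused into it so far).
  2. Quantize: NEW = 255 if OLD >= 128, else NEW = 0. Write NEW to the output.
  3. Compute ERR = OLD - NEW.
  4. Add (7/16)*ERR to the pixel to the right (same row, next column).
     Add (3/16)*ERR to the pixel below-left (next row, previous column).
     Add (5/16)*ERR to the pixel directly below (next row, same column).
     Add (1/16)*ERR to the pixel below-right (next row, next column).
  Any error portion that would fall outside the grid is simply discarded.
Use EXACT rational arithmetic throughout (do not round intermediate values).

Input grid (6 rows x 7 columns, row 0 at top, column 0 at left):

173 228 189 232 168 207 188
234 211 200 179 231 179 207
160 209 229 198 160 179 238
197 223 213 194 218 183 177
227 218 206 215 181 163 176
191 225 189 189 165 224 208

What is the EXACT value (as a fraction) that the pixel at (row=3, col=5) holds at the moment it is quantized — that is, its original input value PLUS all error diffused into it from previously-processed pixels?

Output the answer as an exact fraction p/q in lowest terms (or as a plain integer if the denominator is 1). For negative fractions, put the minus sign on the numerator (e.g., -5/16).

(0,0): OLD=173 → NEW=255, ERR=-82
(0,1): OLD=1537/8 → NEW=255, ERR=-503/8
(0,2): OLD=20671/128 → NEW=255, ERR=-11969/128
(0,3): OLD=391353/2048 → NEW=255, ERR=-130887/2048
(0,4): OLD=4588815/32768 → NEW=255, ERR=-3767025/32768
(0,5): OLD=82158441/524288 → NEW=255, ERR=-51534999/524288
(0,6): OLD=1216313311/8388608 → NEW=255, ERR=-922781729/8388608
(1,0): OLD=25163/128 → NEW=255, ERR=-7477/128
(1,1): OLD=146573/1024 → NEW=255, ERR=-114547/1024
(1,2): OLD=3470993/32768 → NEW=0, ERR=3470993/32768
(1,3): OLD=23327101/131072 → NEW=255, ERR=-10096259/131072
(1,4): OLD=1165599127/8388608 → NEW=255, ERR=-973495913/8388608
(1,5): OLD=4677499207/67108864 → NEW=0, ERR=4677499207/67108864
(1,6): OLD=211499302985/1073741824 → NEW=255, ERR=-62304862135/1073741824
(2,0): OLD=1978719/16384 → NEW=0, ERR=1978719/16384
(2,1): OLD=127449605/524288 → NEW=255, ERR=-6243835/524288
(2,2): OLD=1975160655/8388608 → NEW=255, ERR=-163934385/8388608
(2,3): OLD=10082426519/67108864 → NEW=255, ERR=-7030333801/67108864
(2,4): OLD=46254865863/536870912 → NEW=0, ERR=46254865863/536870912
(2,5): OLD=3785442579309/17179869184 → NEW=255, ERR=-595424062611/17179869184
(2,6): OLD=57466024240587/274877906944 → NEW=255, ERR=-12627842030133/274877906944
(3,0): OLD=1950419311/8388608 → NEW=255, ERR=-188675729/8388608
(3,1): OLD=14315808707/67108864 → NEW=255, ERR=-2796951613/67108864
(3,2): OLD=90340379769/536870912 → NEW=255, ERR=-46561702791/536870912
(3,3): OLD=296893709055/2147483648 → NEW=255, ERR=-250714621185/2147483648
(3,4): OLD=49698105824623/274877906944 → NEW=255, ERR=-20395760446097/274877906944
(3,5): OLD=300118614315965/2199023255552 → NEW=255, ERR=-260632315849795/2199023255552
Target (3,5): original=183, with diffused error = 300118614315965/2199023255552

Answer: 300118614315965/2199023255552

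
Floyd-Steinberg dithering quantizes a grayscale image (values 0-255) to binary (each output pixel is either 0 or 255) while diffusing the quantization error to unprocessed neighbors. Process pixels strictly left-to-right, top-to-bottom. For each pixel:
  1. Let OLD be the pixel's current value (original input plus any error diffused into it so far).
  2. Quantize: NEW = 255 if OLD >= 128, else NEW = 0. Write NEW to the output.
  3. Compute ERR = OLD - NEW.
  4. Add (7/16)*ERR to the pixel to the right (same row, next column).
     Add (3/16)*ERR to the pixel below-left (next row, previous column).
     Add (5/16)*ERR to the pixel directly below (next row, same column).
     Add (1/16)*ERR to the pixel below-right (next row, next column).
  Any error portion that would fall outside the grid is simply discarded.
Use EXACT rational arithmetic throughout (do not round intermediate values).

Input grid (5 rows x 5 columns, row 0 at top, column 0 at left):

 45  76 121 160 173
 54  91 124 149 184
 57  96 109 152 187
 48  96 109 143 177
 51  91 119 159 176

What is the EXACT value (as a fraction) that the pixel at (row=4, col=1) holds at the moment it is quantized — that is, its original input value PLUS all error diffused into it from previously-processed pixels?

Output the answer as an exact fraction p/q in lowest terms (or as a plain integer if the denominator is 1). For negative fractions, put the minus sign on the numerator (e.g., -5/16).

Answer: 7057048001347/68719476736

Derivation:
(0,0): OLD=45 → NEW=0, ERR=45
(0,1): OLD=1531/16 → NEW=0, ERR=1531/16
(0,2): OLD=41693/256 → NEW=255, ERR=-23587/256
(0,3): OLD=490251/4096 → NEW=0, ERR=490251/4096
(0,4): OLD=14769485/65536 → NEW=255, ERR=-1942195/65536
(1,0): OLD=22017/256 → NEW=0, ERR=22017/256
(1,1): OLD=295047/2048 → NEW=255, ERR=-227193/2048
(1,2): OLD=4921491/65536 → NEW=0, ERR=4921491/65536
(1,3): OLD=54510871/262144 → NEW=255, ERR=-12335849/262144
(1,4): OLD=677933157/4194304 → NEW=255, ERR=-391614363/4194304
(2,0): OLD=2066877/32768 → NEW=0, ERR=2066877/32768
(2,1): OLD=113649519/1048576 → NEW=0, ERR=113649519/1048576
(2,2): OLD=2753629453/16777216 → NEW=255, ERR=-1524560627/16777216
(2,3): OLD=22743322583/268435456 → NEW=0, ERR=22743322583/268435456
(2,4): OLD=824413636897/4294967296 → NEW=255, ERR=-270803023583/4294967296
(3,0): OLD=1476955245/16777216 → NEW=0, ERR=1476955245/16777216
(3,1): OLD=20842505577/134217728 → NEW=255, ERR=-13383015063/134217728
(3,2): OLD=256148618835/4294967296 → NEW=0, ERR=256148618835/4294967296
(3,3): OLD=1529586840059/8589934592 → NEW=255, ERR=-660846480901/8589934592
(3,4): OLD=17720525485063/137438953472 → NEW=255, ERR=-17326407650297/137438953472
(4,0): OLD=128450830659/2147483648 → NEW=0, ERR=128450830659/2147483648
(4,1): OLD=7057048001347/68719476736 → NEW=0, ERR=7057048001347/68719476736
Target (4,1): original=91, with diffused error = 7057048001347/68719476736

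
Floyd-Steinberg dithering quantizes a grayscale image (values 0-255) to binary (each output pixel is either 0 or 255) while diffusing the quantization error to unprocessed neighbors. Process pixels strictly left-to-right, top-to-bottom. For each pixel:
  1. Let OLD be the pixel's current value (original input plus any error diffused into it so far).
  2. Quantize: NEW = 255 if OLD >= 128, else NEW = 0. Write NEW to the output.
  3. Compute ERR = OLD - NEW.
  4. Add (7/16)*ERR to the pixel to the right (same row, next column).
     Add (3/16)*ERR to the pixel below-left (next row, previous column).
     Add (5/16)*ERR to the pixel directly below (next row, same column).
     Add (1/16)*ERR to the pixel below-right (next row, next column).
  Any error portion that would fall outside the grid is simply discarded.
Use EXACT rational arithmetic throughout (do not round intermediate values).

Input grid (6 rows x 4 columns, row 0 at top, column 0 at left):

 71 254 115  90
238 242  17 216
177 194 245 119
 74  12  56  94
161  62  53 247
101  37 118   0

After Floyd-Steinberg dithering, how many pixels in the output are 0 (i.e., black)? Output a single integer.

Answer: 13

Derivation:
(0,0): OLD=71 → NEW=0, ERR=71
(0,1): OLD=4561/16 → NEW=255, ERR=481/16
(0,2): OLD=32807/256 → NEW=255, ERR=-32473/256
(0,3): OLD=141329/4096 → NEW=0, ERR=141329/4096
(1,0): OLD=68051/256 → NEW=255, ERR=2771/256
(1,1): OLD=484933/2048 → NEW=255, ERR=-37307/2048
(1,2): OLD=-1458903/65536 → NEW=0, ERR=-1458903/65536
(1,3): OLD=219273327/1048576 → NEW=255, ERR=-48113553/1048576
(2,0): OLD=5798855/32768 → NEW=255, ERR=-2556985/32768
(2,1): OLD=157989501/1048576 → NEW=255, ERR=-109397379/1048576
(2,2): OLD=383060273/2097152 → NEW=255, ERR=-151713487/2097152
(2,3): OLD=2403162573/33554432 → NEW=0, ERR=2403162573/33554432
(3,0): OLD=504204247/16777216 → NEW=0, ERR=504204247/16777216
(3,1): OLD=-6951435127/268435456 → NEW=0, ERR=-6951435127/268435456
(3,2): OLD=124431663735/4294967296 → NEW=0, ERR=124431663735/4294967296
(3,3): OLD=8557967284673/68719476736 → NEW=0, ERR=8557967284673/68719476736
(4,0): OLD=710971769035/4294967296 → NEW=255, ERR=-384244891445/4294967296
(4,1): OLD=758574892897/34359738368 → NEW=0, ERR=758574892897/34359738368
(4,2): OLD=102743032332993/1099511627776 → NEW=0, ERR=102743032332993/1099511627776
(4,3): OLD=5780963067991703/17592186044416 → NEW=255, ERR=1294955626665623/17592186044416
(5,0): OLD=42431266223579/549755813888 → NEW=0, ERR=42431266223579/549755813888
(5,1): OLD=1576182998426077/17592186044416 → NEW=0, ERR=1576182998426077/17592186044416
(5,2): OLD=1773125876644985/8796093022208 → NEW=255, ERR=-469877844018055/8796093022208
(5,3): OLD=1540376834403233/281474976710656 → NEW=0, ERR=1540376834403233/281474976710656
Output grid:
  Row 0: .##.  (2 black, running=2)
  Row 1: ##.#  (1 black, running=3)
  Row 2: ###.  (1 black, running=4)
  Row 3: ....  (4 black, running=8)
  Row 4: #..#  (2 black, running=10)
  Row 5: ..#.  (3 black, running=13)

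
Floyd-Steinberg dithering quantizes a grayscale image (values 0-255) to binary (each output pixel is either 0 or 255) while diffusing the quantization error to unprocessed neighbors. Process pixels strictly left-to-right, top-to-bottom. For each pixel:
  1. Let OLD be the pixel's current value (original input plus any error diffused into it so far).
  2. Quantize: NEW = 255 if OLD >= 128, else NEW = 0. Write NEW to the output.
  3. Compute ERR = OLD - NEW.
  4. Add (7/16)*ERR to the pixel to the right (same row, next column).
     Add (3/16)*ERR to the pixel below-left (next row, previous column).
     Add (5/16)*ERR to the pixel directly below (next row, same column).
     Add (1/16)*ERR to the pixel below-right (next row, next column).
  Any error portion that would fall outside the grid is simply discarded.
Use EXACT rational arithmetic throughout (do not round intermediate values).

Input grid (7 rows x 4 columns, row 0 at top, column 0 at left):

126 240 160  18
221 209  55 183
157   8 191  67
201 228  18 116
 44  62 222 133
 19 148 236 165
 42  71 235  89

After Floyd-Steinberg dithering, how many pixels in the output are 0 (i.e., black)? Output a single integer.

(0,0): OLD=126 → NEW=0, ERR=126
(0,1): OLD=2361/8 → NEW=255, ERR=321/8
(0,2): OLD=22727/128 → NEW=255, ERR=-9913/128
(0,3): OLD=-32527/2048 → NEW=0, ERR=-32527/2048
(1,0): OLD=34291/128 → NEW=255, ERR=1651/128
(1,1): OLD=225829/1024 → NEW=255, ERR=-35291/1024
(1,2): OLD=499721/32768 → NEW=0, ERR=499721/32768
(1,3): OLD=94302863/524288 → NEW=255, ERR=-39390577/524288
(2,0): OLD=2532455/16384 → NEW=255, ERR=-1645465/16384
(2,1): OLD=-22566947/524288 → NEW=0, ERR=-22566947/524288
(2,2): OLD=168499057/1048576 → NEW=255, ERR=-98887823/1048576
(2,3): OLD=53944013/16777216 → NEW=0, ERR=53944013/16777216
(3,0): OLD=1355134967/8388608 → NEW=255, ERR=-783960073/8388608
(3,1): OLD=20092779881/134217728 → NEW=255, ERR=-14132740759/134217728
(3,2): OLD=-128045168489/2147483648 → NEW=0, ERR=-128045168489/2147483648
(3,3): OLD=2921415378081/34359738368 → NEW=0, ERR=2921415378081/34359738368
(4,0): OLD=-10625747605/2147483648 → NEW=0, ERR=-10625747605/2147483648
(4,1): OLD=170237500353/17179869184 → NEW=0, ERR=170237500353/17179869184
(4,2): OLD=119331766708897/549755813888 → NEW=255, ERR=-20855965832543/549755813888
(4,3): OLD=1224822278239159/8796093022208 → NEW=255, ERR=-1018181442423881/8796093022208
(5,0): OLD=5308362828795/274877906944 → NEW=0, ERR=5308362828795/274877906944
(5,1): OLD=1338088758061885/8796093022208 → NEW=255, ERR=-904914962601155/8796093022208
(5,2): OLD=695118203748593/4398046511104 → NEW=255, ERR=-426383656582927/4398046511104
(5,3): OLD=11827711721028049/140737488355328 → NEW=0, ERR=11827711721028049/140737488355328
(6,0): OLD=4045567675727511/140737488355328 → NEW=0, ERR=4045567675727511/140737488355328
(6,1): OLD=77588614230034833/2251799813685248 → NEW=0, ERR=77588614230034833/2251799813685248
(6,2): OLD=8254417370397933863/36028797018963968 → NEW=255, ERR=-932925869437877977/36028797018963968
(6,3): OLD=56421061957128109329/576460752303423488 → NEW=0, ERR=56421061957128109329/576460752303423488
Output grid:
  Row 0: .##.  (2 black, running=2)
  Row 1: ##.#  (1 black, running=3)
  Row 2: #.#.  (2 black, running=5)
  Row 3: ##..  (2 black, running=7)
  Row 4: ..##  (2 black, running=9)
  Row 5: .##.  (2 black, running=11)
  Row 6: ..#.  (3 black, running=14)

Answer: 14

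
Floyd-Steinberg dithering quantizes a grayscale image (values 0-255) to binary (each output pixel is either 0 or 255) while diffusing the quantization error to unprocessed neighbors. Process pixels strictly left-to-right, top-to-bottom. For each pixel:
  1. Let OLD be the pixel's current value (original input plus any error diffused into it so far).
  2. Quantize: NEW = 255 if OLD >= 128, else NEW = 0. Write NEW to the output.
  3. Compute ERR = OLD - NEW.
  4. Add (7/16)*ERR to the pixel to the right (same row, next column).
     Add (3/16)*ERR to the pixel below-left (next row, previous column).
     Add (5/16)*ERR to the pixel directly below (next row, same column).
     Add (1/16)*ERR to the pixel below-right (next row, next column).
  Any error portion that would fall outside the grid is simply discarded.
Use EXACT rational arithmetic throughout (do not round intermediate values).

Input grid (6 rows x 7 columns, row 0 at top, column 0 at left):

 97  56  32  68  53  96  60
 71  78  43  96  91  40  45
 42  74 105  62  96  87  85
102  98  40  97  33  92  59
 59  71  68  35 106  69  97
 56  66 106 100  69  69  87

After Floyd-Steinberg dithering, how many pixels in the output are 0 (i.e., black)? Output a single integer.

Answer: 31

Derivation:
(0,0): OLD=97 → NEW=0, ERR=97
(0,1): OLD=1575/16 → NEW=0, ERR=1575/16
(0,2): OLD=19217/256 → NEW=0, ERR=19217/256
(0,3): OLD=413047/4096 → NEW=0, ERR=413047/4096
(0,4): OLD=6364737/65536 → NEW=0, ERR=6364737/65536
(0,5): OLD=145216455/1048576 → NEW=255, ERR=-122170425/1048576
(0,6): OLD=151439985/16777216 → NEW=0, ERR=151439985/16777216
(1,0): OLD=30661/256 → NEW=0, ERR=30661/256
(1,1): OLD=371299/2048 → NEW=255, ERR=-150941/2048
(1,2): OLD=3884575/65536 → NEW=0, ERR=3884575/65536
(1,3): OLD=46228211/262144 → NEW=255, ERR=-20618509/262144
(1,4): OLD=1197816121/16777216 → NEW=0, ERR=1197816121/16777216
(1,5): OLD=5716094857/134217728 → NEW=0, ERR=5716094857/134217728
(1,6): OLD=127069213159/2147483648 → NEW=0, ERR=127069213159/2147483648
(2,0): OLD=2149873/32768 → NEW=0, ERR=2149873/32768
(2,1): OLD=103045227/1048576 → NEW=0, ERR=103045227/1048576
(2,2): OLD=2468986369/16777216 → NEW=255, ERR=-1809203711/16777216
(2,3): OLD=984274489/134217728 → NEW=0, ERR=984274489/134217728
(2,4): OLD=133776302217/1073741824 → NEW=0, ERR=133776302217/1073741824
(2,5): OLD=5853981160579/34359738368 → NEW=255, ERR=-2907752123261/34359738368
(2,6): OLD=38003836653765/549755813888 → NEW=0, ERR=38003836653765/549755813888
(3,0): OLD=2364391393/16777216 → NEW=255, ERR=-1913798687/16777216
(3,1): OLD=8413412941/134217728 → NEW=0, ERR=8413412941/134217728
(3,2): OLD=44283850295/1073741824 → NEW=0, ERR=44283850295/1073741824
(3,3): OLD=575336277905/4294967296 → NEW=255, ERR=-519880382575/4294967296
(3,4): OLD=1961566688225/549755813888 → NEW=0, ERR=1961566688225/549755813888
(3,5): OLD=386428165848115/4398046511104 → NEW=0, ERR=386428165848115/4398046511104
(3,6): OLD=8004714261792173/70368744177664 → NEW=0, ERR=8004714261792173/70368744177664
(4,0): OLD=75389826575/2147483648 → NEW=0, ERR=75389826575/2147483648
(4,1): OLD=3661080115267/34359738368 → NEW=0, ERR=3661080115267/34359738368
(4,2): OLD=59773076729549/549755813888 → NEW=0, ERR=59773076729549/549755813888
(4,3): OLD=211054689725919/4398046511104 → NEW=0, ERR=211054689725919/4398046511104
(4,4): OLD=4820929682115181/35184372088832 → NEW=255, ERR=-4151085200536979/35184372088832
(4,5): OLD=74751377353941869/1125899906842624 → NEW=0, ERR=74751377353941869/1125899906842624
(4,6): OLD=3009959048297836811/18014398509481984 → NEW=255, ERR=-1583712571620069109/18014398509481984
(5,0): OLD=47800752049529/549755813888 → NEW=0, ERR=47800752049529/549755813888
(5,1): OLD=703326419412819/4398046511104 → NEW=255, ERR=-418175440918701/4398046511104
(5,2): OLD=4012282094757685/35184372088832 → NEW=0, ERR=4012282094757685/35184372088832
(5,3): OLD=42097689451775977/281474976710656 → NEW=255, ERR=-29678429609441303/281474976710656
(5,4): OLD=26107968635644643/18014398509481984 → NEW=0, ERR=26107968635644643/18014398509481984
(5,5): OLD=9587134292848915891/144115188075855872 → NEW=0, ERR=9587134292848915891/144115188075855872
(5,6): OLD=213937955288035579933/2305843009213693952 → NEW=0, ERR=213937955288035579933/2305843009213693952
Output grid:
  Row 0: .....#.  (6 black, running=6)
  Row 1: .#.#...  (5 black, running=11)
  Row 2: ..#..#.  (5 black, running=16)
  Row 3: #..#...  (5 black, running=21)
  Row 4: ....#.#  (5 black, running=26)
  Row 5: .#.#...  (5 black, running=31)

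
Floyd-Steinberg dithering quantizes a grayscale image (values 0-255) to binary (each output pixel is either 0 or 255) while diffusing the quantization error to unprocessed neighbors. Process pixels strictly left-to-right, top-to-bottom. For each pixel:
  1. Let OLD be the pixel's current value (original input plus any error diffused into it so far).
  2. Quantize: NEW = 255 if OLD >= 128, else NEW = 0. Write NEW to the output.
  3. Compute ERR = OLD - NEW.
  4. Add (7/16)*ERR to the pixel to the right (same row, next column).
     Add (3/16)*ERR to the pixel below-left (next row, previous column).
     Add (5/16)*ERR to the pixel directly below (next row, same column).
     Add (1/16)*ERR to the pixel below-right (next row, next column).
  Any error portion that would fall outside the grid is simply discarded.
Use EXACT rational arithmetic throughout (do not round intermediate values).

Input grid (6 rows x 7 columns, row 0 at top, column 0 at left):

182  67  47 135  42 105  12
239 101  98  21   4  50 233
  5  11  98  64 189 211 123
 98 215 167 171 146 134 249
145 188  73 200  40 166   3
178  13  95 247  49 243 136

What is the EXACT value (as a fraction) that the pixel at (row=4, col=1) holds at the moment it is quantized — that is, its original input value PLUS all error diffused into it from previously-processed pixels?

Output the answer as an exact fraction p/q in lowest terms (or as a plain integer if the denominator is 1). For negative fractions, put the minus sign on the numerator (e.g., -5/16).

(0,0): OLD=182 → NEW=255, ERR=-73
(0,1): OLD=561/16 → NEW=0, ERR=561/16
(0,2): OLD=15959/256 → NEW=0, ERR=15959/256
(0,3): OLD=664673/4096 → NEW=255, ERR=-379807/4096
(0,4): OLD=93863/65536 → NEW=0, ERR=93863/65536
(0,5): OLD=110757521/1048576 → NEW=0, ERR=110757521/1048576
(0,6): OLD=976629239/16777216 → NEW=0, ERR=976629239/16777216
(1,0): OLD=57027/256 → NEW=255, ERR=-8253/256
(1,1): OLD=214997/2048 → NEW=0, ERR=214997/2048
(1,2): OLD=9713401/65536 → NEW=255, ERR=-6998279/65536
(1,3): OLD=-13246331/262144 → NEW=0, ERR=-13246331/262144
(1,4): OLD=-61237393/16777216 → NEW=0, ERR=-61237393/16777216
(1,5): OLD=12403814687/134217728 → NEW=0, ERR=12403814687/134217728
(1,6): OLD=640432525041/2147483648 → NEW=255, ERR=92824194801/2147483648
(2,0): OLD=478711/32768 → NEW=0, ERR=478711/32768
(2,1): OLD=29528205/1048576 → NEW=0, ERR=29528205/1048576
(2,2): OLD=1242124775/16777216 → NEW=0, ERR=1242124775/16777216
(2,3): OLD=9830322543/134217728 → NEW=0, ERR=9830322543/134217728
(2,4): OLD=251333247071/1073741824 → NEW=255, ERR=-22470918049/1073741824
(2,5): OLD=8198251316021/34359738368 → NEW=255, ERR=-563481967819/34359738368
(2,6): OLD=74276903477443/549755813888 → NEW=255, ERR=-65910829063997/549755813888
(3,0): OLD=1809345543/16777216 → NEW=0, ERR=1809345543/16777216
(3,1): OLD=38356386299/134217728 → NEW=255, ERR=4130865659/134217728
(3,2): OLD=235250698849/1073741824 → NEW=255, ERR=-38553466271/1073741824
(3,3): OLD=768294874935/4294967296 → NEW=255, ERR=-326921785545/4294967296
(3,4): OLD=59187498616839/549755813888 → NEW=0, ERR=59187498616839/549755813888
(3,5): OLD=669336400317573/4398046511104 → NEW=255, ERR=-452165460013947/4398046511104
(3,6): OLD=11648100225699995/70368744177664 → NEW=255, ERR=-6295929539604325/70368744177664
(4,0): OLD=396151547657/2147483648 → NEW=255, ERR=-151456782583/2147483648
(4,1): OLD=5730178019701/34359738368 → NEW=255, ERR=-3031555264139/34359738368
Target (4,1): original=188, with diffused error = 5730178019701/34359738368

Answer: 5730178019701/34359738368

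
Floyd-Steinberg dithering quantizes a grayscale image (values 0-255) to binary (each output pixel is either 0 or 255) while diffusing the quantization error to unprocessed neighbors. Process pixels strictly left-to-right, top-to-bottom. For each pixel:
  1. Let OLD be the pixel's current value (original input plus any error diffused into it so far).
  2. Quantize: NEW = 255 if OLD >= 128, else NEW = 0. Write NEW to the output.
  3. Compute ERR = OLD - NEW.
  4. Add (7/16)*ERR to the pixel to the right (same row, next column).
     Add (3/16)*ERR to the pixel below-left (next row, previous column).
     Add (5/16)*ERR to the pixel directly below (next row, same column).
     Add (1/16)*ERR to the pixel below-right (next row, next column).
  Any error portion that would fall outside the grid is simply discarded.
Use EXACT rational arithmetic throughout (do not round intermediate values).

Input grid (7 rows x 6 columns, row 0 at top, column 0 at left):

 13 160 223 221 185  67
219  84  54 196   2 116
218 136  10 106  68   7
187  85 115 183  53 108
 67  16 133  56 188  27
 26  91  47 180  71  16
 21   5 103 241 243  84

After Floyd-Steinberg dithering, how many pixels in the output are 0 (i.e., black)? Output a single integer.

Answer: 25

Derivation:
(0,0): OLD=13 → NEW=0, ERR=13
(0,1): OLD=2651/16 → NEW=255, ERR=-1429/16
(0,2): OLD=47085/256 → NEW=255, ERR=-18195/256
(0,3): OLD=777851/4096 → NEW=255, ERR=-266629/4096
(0,4): OLD=10257757/65536 → NEW=255, ERR=-6453923/65536
(0,5): OLD=25077131/1048576 → NEW=0, ERR=25077131/1048576
(1,0): OLD=52817/256 → NEW=255, ERR=-12463/256
(1,1): OLD=45623/2048 → NEW=0, ERR=45623/2048
(1,2): OLD=1556355/65536 → NEW=0, ERR=1556355/65536
(1,3): OLD=42766343/262144 → NEW=255, ERR=-24080377/262144
(1,4): OLD=-1150035595/16777216 → NEW=0, ERR=-1150035595/16777216
(1,5): OLD=23442229923/268435456 → NEW=0, ERR=23442229923/268435456
(2,0): OLD=6781773/32768 → NEW=255, ERR=-1574067/32768
(2,1): OLD=129347615/1048576 → NEW=0, ERR=129347615/1048576
(2,2): OLD=932108317/16777216 → NEW=0, ERR=932108317/16777216
(2,3): OLD=12110758005/134217728 → NEW=0, ERR=12110758005/134217728
(2,4): OLD=415273924319/4294967296 → NEW=0, ERR=415273924319/4294967296
(2,5): OLD=4968923088905/68719476736 → NEW=0, ERR=4968923088905/68719476736
(3,0): OLD=3273531517/16777216 → NEW=255, ERR=-1004658563/16777216
(3,1): OLD=14061307833/134217728 → NEW=0, ERR=14061307833/134217728
(3,2): OLD=217781437883/1073741824 → NEW=255, ERR=-56022727237/1073741824
(3,3): OLD=14429190662961/68719476736 → NEW=255, ERR=-3094275904719/68719476736
(3,4): OLD=45471788124945/549755813888 → NEW=0, ERR=45471788124945/549755813888
(3,5): OLD=1520192549142111/8796093022208 → NEW=255, ERR=-722811171520929/8796093022208
(4,0): OLD=145878985395/2147483648 → NEW=0, ERR=145878985395/2147483648
(4,1): OLD=2231080678807/34359738368 → NEW=0, ERR=2231080678807/34359738368
(4,2): OLD=157459465178005/1099511627776 → NEW=255, ERR=-122915999904875/1099511627776
(4,3): OLD=92671802834633/17592186044416 → NEW=0, ERR=92671802834633/17592186044416
(4,4): OLD=55712482680703321/281474976710656 → NEW=255, ERR=-16063636380513959/281474976710656
(4,5): OLD=-83216496647971121/4503599627370496 → NEW=0, ERR=-83216496647971121/4503599627370496
(5,0): OLD=32657212029109/549755813888 → NEW=0, ERR=32657212029109/549755813888
(5,1): OLD=2121004847866117/17592186044416 → NEW=0, ERR=2121004847866117/17592186044416
(5,2): OLD=9831703282063367/140737488355328 → NEW=0, ERR=9831703282063367/140737488355328
(5,3): OLD=876048117985157181/4503599627370496 → NEW=255, ERR=-272369786994319299/4503599627370496
(5,4): OLD=212310531109160541/9007199254740992 → NEW=0, ERR=212310531109160541/9007199254740992
(5,5): OLD=2445815396321659841/144115188075855872 → NEW=0, ERR=2445815396321659841/144115188075855872
(6,0): OLD=17499142979179567/281474976710656 → NEW=0, ERR=17499142979179567/281474976710656
(6,1): OLD=390403099071682819/4503599627370496 → NEW=0, ERR=390403099071682819/4503599627370496
(6,2): OLD=2863423571152315979/18014398509481984 → NEW=255, ERR=-1730248048765589941/18014398509481984
(6,3): OLD=54436709778076088959/288230376151711744 → NEW=255, ERR=-19062036140610405761/288230376151711744
(6,4): OLD=1018418360481341630815/4611686018427387904 → NEW=255, ERR=-157561574217642284705/4611686018427387904
(6,5): OLD=5595208444582269121593/73786976294838206464 → NEW=0, ERR=5595208444582269121593/73786976294838206464
Output grid:
  Row 0: .####.  (2 black, running=2)
  Row 1: #..#..  (4 black, running=6)
  Row 2: #.....  (5 black, running=11)
  Row 3: #.##.#  (2 black, running=13)
  Row 4: ..#.#.  (4 black, running=17)
  Row 5: ...#..  (5 black, running=22)
  Row 6: ..###.  (3 black, running=25)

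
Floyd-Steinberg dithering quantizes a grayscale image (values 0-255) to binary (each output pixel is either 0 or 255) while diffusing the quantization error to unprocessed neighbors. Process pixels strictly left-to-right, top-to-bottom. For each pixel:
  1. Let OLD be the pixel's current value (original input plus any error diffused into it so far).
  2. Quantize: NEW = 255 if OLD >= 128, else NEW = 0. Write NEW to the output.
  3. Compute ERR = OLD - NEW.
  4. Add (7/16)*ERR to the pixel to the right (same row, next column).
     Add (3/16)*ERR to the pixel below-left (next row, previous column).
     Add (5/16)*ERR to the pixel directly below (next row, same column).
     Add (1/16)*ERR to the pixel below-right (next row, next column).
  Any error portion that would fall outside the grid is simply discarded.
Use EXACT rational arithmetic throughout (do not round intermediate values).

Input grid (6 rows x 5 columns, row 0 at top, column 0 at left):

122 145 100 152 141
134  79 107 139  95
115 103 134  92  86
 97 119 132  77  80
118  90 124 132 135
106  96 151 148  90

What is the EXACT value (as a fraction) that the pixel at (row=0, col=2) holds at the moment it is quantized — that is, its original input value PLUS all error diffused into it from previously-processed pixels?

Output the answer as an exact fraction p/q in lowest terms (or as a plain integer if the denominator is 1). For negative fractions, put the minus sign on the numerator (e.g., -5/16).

(0,0): OLD=122 → NEW=0, ERR=122
(0,1): OLD=1587/8 → NEW=255, ERR=-453/8
(0,2): OLD=9629/128 → NEW=0, ERR=9629/128
Target (0,2): original=100, with diffused error = 9629/128

Answer: 9629/128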